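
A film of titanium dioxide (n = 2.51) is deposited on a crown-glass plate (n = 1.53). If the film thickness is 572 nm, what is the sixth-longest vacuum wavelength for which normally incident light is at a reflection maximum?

At the upper boundary (n = 1.0 to n = 2.51) the reflected ray undergoes a half-wave phase shift.
Ray reflecting at the bottom interface goes from n = 2.51 toward n = 1.53: no phase shift.
Net: one phase inversion between the two reflected rays.
So the condition for constructive reflection is 2 n t = (m + ½) λ.
λ = 2 n t / (m + ½). The sixth-longest wavelength is m = 5: λ = 2 × 2.51 × 572 / 5.50 = 522 nm.

522 nm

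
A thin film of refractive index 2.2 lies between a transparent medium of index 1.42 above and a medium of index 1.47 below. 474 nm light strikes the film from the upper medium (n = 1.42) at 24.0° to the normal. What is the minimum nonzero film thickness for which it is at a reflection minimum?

Ray reflecting at the top interface goes from n = 1.42 toward n = 2.2: a half-wave phase shift.
Ray reflecting at the bottom interface goes from n = 2.2 toward n = 1.47: no phase shift.
The two reflections differ by half a wavelength.
With one net inversion, destructive interference in reflection requires 2 n t cos θ_r = m λ.
Snell's law: 1.42 sin 24.0° = 2.2 sin θ_r → sin θ_r = 0.263, cos θ_r = 0.965.
Minimum nonzero at m = 1: t = λ / (2 n cos θ_r) = 474 / (2 × 2.2 × 0.965) = 112 nm.

112 nm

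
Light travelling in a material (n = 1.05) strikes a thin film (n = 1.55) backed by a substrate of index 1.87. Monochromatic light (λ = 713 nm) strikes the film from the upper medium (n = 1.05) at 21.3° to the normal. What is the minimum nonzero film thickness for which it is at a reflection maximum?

237 nm

Top surface (1.05 → 1.55): reflection off a higher-index medium gives a half-wave phase shift.
Bottom surface (1.55 → 1.87): reflection off a higher-index medium gives a half-wave phase shift.
Net: no relative phase inversion (both shifts match).
So the condition for constructive reflection is 2 n t cos θ_r = m λ.
Snell's law: 1.05 sin 21.3° = 1.55 sin θ_r → sin θ_r = 0.246, cos θ_r = 0.969.
Minimum nonzero at m = 1: t = λ / (2 n cos θ_r) = 713 / (2 × 1.55 × 0.969) = 237 nm.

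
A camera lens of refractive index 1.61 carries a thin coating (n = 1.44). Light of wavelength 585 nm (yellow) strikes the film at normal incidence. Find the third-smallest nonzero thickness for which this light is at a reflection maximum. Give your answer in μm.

Top surface (1.0 → 1.44): reflection off a higher-index medium gives a half-wave phase shift.
At the lower boundary (n = 1.44 to n = 1.61) the reflected ray undergoes a half-wave phase shift.
The two reflections carry the same phase change, so no net offset.
With no net inversion, constructive interference in reflection requires 2 n t = m λ.
The third-smallest nonzero thickness corresponds to m = 3: t = m λ / (2 n) = 3.00 × 585 / (2 × 1.44) = 609 nm.

0.609 μm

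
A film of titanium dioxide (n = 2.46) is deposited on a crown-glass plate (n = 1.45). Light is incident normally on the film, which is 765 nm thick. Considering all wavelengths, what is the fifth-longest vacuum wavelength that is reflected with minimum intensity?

753 nm

At the upper boundary (n = 1.0 to n = 2.46) the reflected ray undergoes a half-wave phase shift.
Bottom surface (2.46 → 1.45): reflection off a lower-index medium gives no phase shift.
Net: one phase inversion between the two reflected rays.
For dark reflection here: 2 n t = m λ.
λ = 2 n t / m. The fifth-longest wavelength is m = 5: λ = 2 × 2.46 × 765 / 5.00 = 753 nm.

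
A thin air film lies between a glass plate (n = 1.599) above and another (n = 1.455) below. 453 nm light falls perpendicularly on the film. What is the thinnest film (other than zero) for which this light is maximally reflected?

113 nm

At the upper boundary (n = 1.599 to n = 1.0) the reflected ray undergoes no phase shift.
Ray reflecting at the bottom interface goes from n = 1.0 toward n = 1.455: a half-wave phase shift.
The two reflections differ by half a wavelength.
With one net inversion, constructive interference in reflection requires 2 n t = (m + ½) λ.
Minimum at m = 0: t = λ / (4 n) = 453 / (4 × 1.0) = 113 nm.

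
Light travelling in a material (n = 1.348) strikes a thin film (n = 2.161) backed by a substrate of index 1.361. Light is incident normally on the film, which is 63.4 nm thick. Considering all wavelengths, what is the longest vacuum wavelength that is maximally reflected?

548 nm

At the upper boundary (n = 1.348 to n = 2.161) the reflected ray undergoes a half-wave phase shift.
Ray reflecting at the bottom interface goes from n = 2.161 toward n = 1.361: no phase shift.
Exactly one π shift → a net half-wave offset.
For strong reflection here: 2 n t = (m + ½) λ.
λ = 2 n t / (m + ½). The longest wavelength is m = 0: λ = 2 × 2.161 × 63.4 / 0.500 = 548 nm.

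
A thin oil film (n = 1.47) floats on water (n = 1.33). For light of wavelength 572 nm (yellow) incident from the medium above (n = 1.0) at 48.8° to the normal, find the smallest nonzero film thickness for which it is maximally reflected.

113 nm

Ray reflecting at the top interface goes from n = 1.0 toward n = 1.47: a half-wave phase shift.
Ray reflecting at the bottom interface goes from n = 1.47 toward n = 1.33: no phase shift.
Net: one phase inversion between the two reflected rays.
With one net inversion, constructive interference in reflection requires 2 n t cos θ_r = (m + ½) λ.
Snell's law: 1.0 sin 48.8° = 1.47 sin θ_r → sin θ_r = 0.512, cos θ_r = 0.859.
Minimum at m = 0: t = λ / (4 n cos θ_r) = 572 / (4 × 1.47 × 0.859) = 113 nm.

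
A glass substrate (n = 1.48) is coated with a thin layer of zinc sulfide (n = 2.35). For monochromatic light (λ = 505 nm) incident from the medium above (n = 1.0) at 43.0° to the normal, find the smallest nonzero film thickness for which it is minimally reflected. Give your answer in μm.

At the upper boundary (n = 1.0 to n = 2.35) the reflected ray undergoes a half-wave phase shift.
Ray reflecting at the bottom interface goes from n = 2.35 toward n = 1.48: no phase shift.
Net: one phase inversion between the two reflected rays.
With one net inversion, destructive interference in reflection requires 2 n t cos θ_r = m λ.
Snell's law: 1.0 sin 43.0° = 2.35 sin θ_r → sin θ_r = 0.290, cos θ_r = 0.957.
Minimum nonzero at m = 1: t = λ / (2 n cos θ_r) = 505 / (2 × 2.35 × 0.957) = 112 nm.

0.112 μm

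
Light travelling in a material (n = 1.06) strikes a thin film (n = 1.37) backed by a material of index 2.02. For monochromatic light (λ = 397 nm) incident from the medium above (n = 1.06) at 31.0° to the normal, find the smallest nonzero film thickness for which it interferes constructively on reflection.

158 nm

Ray reflecting at the top interface goes from n = 1.06 toward n = 1.37: a half-wave phase shift.
Bottom surface (1.37 → 2.02): reflection off a higher-index medium gives a half-wave phase shift.
Net: no relative phase inversion (both shifts match).
With no net inversion, constructive interference in reflection requires 2 n t cos θ_r = m λ.
Snell's law: 1.06 sin 31.0° = 1.37 sin θ_r → sin θ_r = 0.398, cos θ_r = 0.917.
Minimum nonzero at m = 1: t = λ / (2 n cos θ_r) = 397 / (2 × 1.37 × 0.917) = 158 nm.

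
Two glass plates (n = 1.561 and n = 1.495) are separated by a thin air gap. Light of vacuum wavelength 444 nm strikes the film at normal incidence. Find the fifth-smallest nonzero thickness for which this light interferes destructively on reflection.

At the upper boundary (n = 1.561 to n = 1.0) the reflected ray undergoes no phase shift.
Bottom surface (1.0 → 1.495): reflection off a higher-index medium gives a half-wave phase shift.
The two reflections differ by half a wavelength.
With one net inversion, destructive interference in reflection requires 2 n t = m λ.
The fifth-smallest nonzero thickness corresponds to m = 5: t = m λ / (2 n) = 5.00 × 444 / (2 × 1.0) = 1110 nm.

1110 nm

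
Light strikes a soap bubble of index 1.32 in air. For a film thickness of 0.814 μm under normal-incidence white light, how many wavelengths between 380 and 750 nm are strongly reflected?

3

At the upper boundary (n = 1.0 to n = 1.32) the reflected ray undergoes a half-wave phase shift.
Bottom surface (1.32 → 1.0): reflection off a lower-index medium gives no phase shift.
Net: one phase inversion between the two reflected rays.
With one net inversion, constructive interference in reflection requires 2 n t = (m + ½) λ.
λ = 2 n t / (m + ½) = 2149 / (m + ½) nm.
m=2: 860 nm (IR); m=3: 614 nm (visible); m=4: 478 nm (visible); m=5: 391 nm (visible); m=6: 331 nm (UV).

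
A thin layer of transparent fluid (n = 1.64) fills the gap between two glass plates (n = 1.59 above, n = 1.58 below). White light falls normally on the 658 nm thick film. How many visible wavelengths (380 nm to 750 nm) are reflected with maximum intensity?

3

Top surface (1.59 → 1.64): reflection off a higher-index medium gives a half-wave phase shift.
At the lower boundary (n = 1.64 to n = 1.58) the reflected ray undergoes no phase shift.
The two reflections differ by half a wavelength.
For strong reflection here: 2 n t = (m + ½) λ.
λ = 2 n t / (m + ½) = 2158 / (m + ½) nm.
m=2: 863 nm (IR); m=3: 617 nm (visible); m=4: 480 nm (visible); m=5: 392 nm (visible); m=6: 332 nm (UV).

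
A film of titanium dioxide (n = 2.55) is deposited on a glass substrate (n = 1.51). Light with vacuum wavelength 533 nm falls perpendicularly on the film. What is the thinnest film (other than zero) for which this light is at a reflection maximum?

52.3 nm

Ray reflecting at the top interface goes from n = 1.0 toward n = 2.55: a half-wave phase shift.
At the lower boundary (n = 2.55 to n = 1.51) the reflected ray undergoes no phase shift.
The two reflections differ by half a wavelength.
With one net inversion, constructive interference in reflection requires 2 n t = (m + ½) λ.
Minimum at m = 0: t = λ / (4 n) = 533 / (4 × 2.55) = 52.3 nm.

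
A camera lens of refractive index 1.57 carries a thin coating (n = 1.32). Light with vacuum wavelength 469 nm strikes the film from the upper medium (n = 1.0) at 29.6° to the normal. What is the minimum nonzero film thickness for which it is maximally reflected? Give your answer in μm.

Ray reflecting at the top interface goes from n = 1.0 toward n = 1.32: a half-wave phase shift.
At the lower boundary (n = 1.32 to n = 1.57) the reflected ray undergoes a half-wave phase shift.
Net: no relative phase inversion (both shifts match).
So the condition for constructive reflection is 2 n t cos θ_r = m λ.
Snell's law: 1.0 sin 29.6° = 1.32 sin θ_r → sin θ_r = 0.374, cos θ_r = 0.927.
Minimum nonzero at m = 1: t = λ / (2 n cos θ_r) = 469 / (2 × 1.32 × 0.927) = 192 nm.

0.192 μm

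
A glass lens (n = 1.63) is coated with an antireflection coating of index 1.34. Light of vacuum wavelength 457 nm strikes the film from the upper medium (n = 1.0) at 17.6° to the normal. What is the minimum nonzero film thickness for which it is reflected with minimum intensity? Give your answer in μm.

0.0875 μm

Ray reflecting at the top interface goes from n = 1.0 toward n = 1.34: a half-wave phase shift.
Ray reflecting at the bottom interface goes from n = 1.34 toward n = 1.63: a half-wave phase shift.
Net: no relative phase inversion (both shifts match).
For dark reflection here: 2 n t cos θ_r = (m + ½) λ.
Snell's law: 1.0 sin 17.6° = 1.34 sin θ_r → sin θ_r = 0.226, cos θ_r = 0.974.
Minimum at m = 0: t = λ / (4 n cos θ_r) = 457 / (4 × 1.34 × 0.974) = 87.5 nm.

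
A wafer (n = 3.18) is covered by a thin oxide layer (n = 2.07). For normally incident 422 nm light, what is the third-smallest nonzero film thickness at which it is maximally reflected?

306 nm

Top surface (1.0 → 2.07): reflection off a higher-index medium gives a half-wave phase shift.
Ray reflecting at the bottom interface goes from n = 2.07 toward n = 3.18: a half-wave phase shift.
The two reflections carry the same phase change, so no net offset.
So the condition for constructive reflection is 2 n t = m λ.
The third-smallest nonzero thickness corresponds to m = 3: t = m λ / (2 n) = 3.00 × 422 / (2 × 2.07) = 306 nm.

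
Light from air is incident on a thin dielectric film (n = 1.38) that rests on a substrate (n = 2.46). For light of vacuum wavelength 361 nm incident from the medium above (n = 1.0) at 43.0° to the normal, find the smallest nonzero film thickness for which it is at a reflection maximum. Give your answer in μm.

At the upper boundary (n = 1.0 to n = 1.38) the reflected ray undergoes a half-wave phase shift.
At the lower boundary (n = 1.38 to n = 2.46) the reflected ray undergoes a half-wave phase shift.
Zero or two π shifts → no net half-wave offset.
So the condition for constructive reflection is 2 n t cos θ_r = m λ.
Snell's law: 1.0 sin 43.0° = 1.38 sin θ_r → sin θ_r = 0.494, cos θ_r = 0.869.
Minimum nonzero at m = 1: t = λ / (2 n cos θ_r) = 361 / (2 × 1.38 × 0.869) = 150 nm.

0.150 μm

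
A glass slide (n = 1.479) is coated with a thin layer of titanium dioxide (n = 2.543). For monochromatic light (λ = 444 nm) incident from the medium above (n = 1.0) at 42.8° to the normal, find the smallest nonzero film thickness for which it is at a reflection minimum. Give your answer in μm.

At the upper boundary (n = 1.0 to n = 2.543) the reflected ray undergoes a half-wave phase shift.
Bottom surface (2.543 → 1.479): reflection off a lower-index medium gives no phase shift.
Exactly one π shift → a net half-wave offset.
With one net inversion, destructive interference in reflection requires 2 n t cos θ_r = m λ.
Snell's law: 1.0 sin 42.8° = 2.543 sin θ_r → sin θ_r = 0.267, cos θ_r = 0.964.
Minimum nonzero at m = 1: t = λ / (2 n cos θ_r) = 444 / (2 × 2.543 × 0.964) = 90.6 nm.

0.0906 μm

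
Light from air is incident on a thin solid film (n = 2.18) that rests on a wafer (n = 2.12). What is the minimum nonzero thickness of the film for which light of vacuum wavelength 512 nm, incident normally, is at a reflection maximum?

58.7 nm

Top surface (1.0 → 2.18): reflection off a higher-index medium gives a half-wave phase shift.
At the lower boundary (n = 2.18 to n = 2.12) the reflected ray undergoes no phase shift.
Net: one phase inversion between the two reflected rays.
For bright reflection here: 2 n t = (m + ½) λ.
Minimum at m = 0: t = λ / (4 n) = 512 / (4 × 2.18) = 58.7 nm.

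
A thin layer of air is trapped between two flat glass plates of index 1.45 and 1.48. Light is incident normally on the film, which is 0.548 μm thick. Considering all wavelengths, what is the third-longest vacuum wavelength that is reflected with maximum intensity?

438 nm

Ray reflecting at the top interface goes from n = 1.45 toward n = 1.0: no phase shift.
At the lower boundary (n = 1.0 to n = 1.48) the reflected ray undergoes a half-wave phase shift.
The two reflections differ by half a wavelength.
So the condition for constructive reflection is 2 n t = (m + ½) λ.
λ = 2 n t / (m + ½). The third-longest wavelength is m = 2: λ = 2 × 1.0 × 548 / 2.50 = 438 nm.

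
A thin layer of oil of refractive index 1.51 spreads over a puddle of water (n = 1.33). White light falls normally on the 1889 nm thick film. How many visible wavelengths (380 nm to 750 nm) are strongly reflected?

At the upper boundary (n = 1.0 to n = 1.51) the reflected ray undergoes a half-wave phase shift.
Ray reflecting at the bottom interface goes from n = 1.51 toward n = 1.33: no phase shift.
Exactly one π shift → a net half-wave offset.
With one net inversion, constructive interference in reflection requires 2 n t = (m + ½) λ.
λ = 2 n t / (m + ½) = 5705 / (m + ½) nm.
m=7: 761 nm (IR); m=8: 671 nm (visible); m=9: 601 nm (visible); m=10: 543 nm (visible); m=11: 496 nm (visible); m=12: 456 nm (visible); m=13: 423 nm (visible); m=14: 393 nm (visible); m=15: 368 nm (UV).

7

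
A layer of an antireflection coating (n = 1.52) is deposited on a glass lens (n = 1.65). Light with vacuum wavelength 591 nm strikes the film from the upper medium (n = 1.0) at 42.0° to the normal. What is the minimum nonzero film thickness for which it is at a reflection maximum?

Top surface (1.0 → 1.52): reflection off a higher-index medium gives a half-wave phase shift.
Ray reflecting at the bottom interface goes from n = 1.52 toward n = 1.65: a half-wave phase shift.
Net: no relative phase inversion (both shifts match).
With no net inversion, constructive interference in reflection requires 2 n t cos θ_r = m λ.
Snell's law: 1.0 sin 42.0° = 1.52 sin θ_r → sin θ_r = 0.440, cos θ_r = 0.898.
Minimum nonzero at m = 1: t = λ / (2 n cos θ_r) = 591 / (2 × 1.52 × 0.898) = 217 nm.

217 nm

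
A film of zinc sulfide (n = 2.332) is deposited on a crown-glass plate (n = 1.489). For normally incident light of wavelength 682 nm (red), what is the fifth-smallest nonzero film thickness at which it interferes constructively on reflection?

Ray reflecting at the top interface goes from n = 1.0 toward n = 2.332: a half-wave phase shift.
Bottom surface (2.332 → 1.489): reflection off a lower-index medium gives no phase shift.
The two reflections differ by half a wavelength.
For maximum reflection here: 2 n t = (m + ½) λ.
The fifth-smallest nonzero thickness corresponds to m = 4: t = (m + ½) λ / (2 n) = 4.50 × 682 / (2 × 2.332) = 658 nm.

658 nm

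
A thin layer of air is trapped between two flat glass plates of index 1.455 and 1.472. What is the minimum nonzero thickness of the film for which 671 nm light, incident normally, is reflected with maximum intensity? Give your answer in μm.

Ray reflecting at the top interface goes from n = 1.455 toward n = 1.0: no phase shift.
At the lower boundary (n = 1.0 to n = 1.472) the reflected ray undergoes a half-wave phase shift.
Net: one phase inversion between the two reflected rays.
So the condition for constructive reflection is 2 n t = (m + ½) λ.
Minimum at m = 0: t = λ / (4 n) = 671 / (4 × 1.0) = 168 nm.

0.168 μm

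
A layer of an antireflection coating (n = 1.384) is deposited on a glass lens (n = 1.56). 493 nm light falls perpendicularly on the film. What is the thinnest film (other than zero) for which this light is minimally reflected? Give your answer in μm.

At the upper boundary (n = 1.0 to n = 1.384) the reflected ray undergoes a half-wave phase shift.
Bottom surface (1.384 → 1.56): reflection off a higher-index medium gives a half-wave phase shift.
Zero or two π shifts → no net half-wave offset.
With no net inversion, destructive interference in reflection requires 2 n t = (m + ½) λ.
Minimum at m = 0: t = λ / (4 n) = 493 / (4 × 1.384) = 89.1 nm.

0.0891 μm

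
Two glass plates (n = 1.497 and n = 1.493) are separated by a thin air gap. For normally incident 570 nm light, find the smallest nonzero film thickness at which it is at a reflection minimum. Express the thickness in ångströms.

2850 Å

At the upper boundary (n = 1.497 to n = 1.0) the reflected ray undergoes no phase shift.
Bottom surface (1.0 → 1.493): reflection off a higher-index medium gives a half-wave phase shift.
The two reflections differ by half a wavelength.
So the condition for destructive reflection is 2 n t = m λ.
Minimum nonzero at m = 1: t = λ / (2 n) = 570 / (2 × 1.0) = 285 nm.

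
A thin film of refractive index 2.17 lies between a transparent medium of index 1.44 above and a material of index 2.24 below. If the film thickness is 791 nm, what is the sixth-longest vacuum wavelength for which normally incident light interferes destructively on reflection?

Ray reflecting at the top interface goes from n = 1.44 toward n = 2.17: a half-wave phase shift.
Bottom surface (2.17 → 2.24): reflection off a higher-index medium gives a half-wave phase shift.
The two reflections carry the same phase change, so no net offset.
For minimum reflection here: 2 n t = (m + ½) λ.
λ = 2 n t / (m + ½). The sixth-longest wavelength is m = 5: λ = 2 × 2.17 × 791 / 5.50 = 624 nm.

624 nm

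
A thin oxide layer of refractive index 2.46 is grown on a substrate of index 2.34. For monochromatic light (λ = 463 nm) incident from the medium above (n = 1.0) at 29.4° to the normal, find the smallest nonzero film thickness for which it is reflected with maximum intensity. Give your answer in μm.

0.0480 μm

At the upper boundary (n = 1.0 to n = 2.46) the reflected ray undergoes a half-wave phase shift.
Ray reflecting at the bottom interface goes from n = 2.46 toward n = 2.34: no phase shift.
Exactly one π shift → a net half-wave offset.
So the condition for constructive reflection is 2 n t cos θ_r = (m + ½) λ.
Snell's law: 1.0 sin 29.4° = 2.46 sin θ_r → sin θ_r = 0.200, cos θ_r = 0.980.
Minimum at m = 0: t = λ / (4 n cos θ_r) = 463 / (4 × 2.46 × 0.980) = 48.0 nm.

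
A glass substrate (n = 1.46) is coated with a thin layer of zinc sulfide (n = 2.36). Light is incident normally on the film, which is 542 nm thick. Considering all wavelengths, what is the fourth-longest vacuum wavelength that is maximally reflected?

Ray reflecting at the top interface goes from n = 1.0 toward n = 2.36: a half-wave phase shift.
Bottom surface (2.36 → 1.46): reflection off a lower-index medium gives no phase shift.
Net: one phase inversion between the two reflected rays.
For bright reflection here: 2 n t = (m + ½) λ.
λ = 2 n t / (m + ½). The fourth-longest wavelength is m = 3: λ = 2 × 2.36 × 542 / 3.50 = 731 nm.

731 nm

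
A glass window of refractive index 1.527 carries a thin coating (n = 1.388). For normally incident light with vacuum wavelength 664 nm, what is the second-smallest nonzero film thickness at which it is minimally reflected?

359 nm

Ray reflecting at the top interface goes from n = 1.0 toward n = 1.388: a half-wave phase shift.
Bottom surface (1.388 → 1.527): reflection off a higher-index medium gives a half-wave phase shift.
Net: no relative phase inversion (both shifts match).
For minimum reflection here: 2 n t = (m + ½) λ.
The second-smallest nonzero thickness corresponds to m = 1: t = (m + ½) λ / (2 n) = 1.50 × 664 / (2 × 1.388) = 359 nm.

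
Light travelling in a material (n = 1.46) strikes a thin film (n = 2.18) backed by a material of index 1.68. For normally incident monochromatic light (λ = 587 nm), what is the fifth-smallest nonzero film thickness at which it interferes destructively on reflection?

Top surface (1.46 → 2.18): reflection off a higher-index medium gives a half-wave phase shift.
At the lower boundary (n = 2.18 to n = 1.68) the reflected ray undergoes no phase shift.
Net: one phase inversion between the two reflected rays.
For weak reflection here: 2 n t = m λ.
The fifth-smallest nonzero thickness corresponds to m = 5: t = m λ / (2 n) = 5.00 × 587 / (2 × 2.18) = 673 nm.

673 nm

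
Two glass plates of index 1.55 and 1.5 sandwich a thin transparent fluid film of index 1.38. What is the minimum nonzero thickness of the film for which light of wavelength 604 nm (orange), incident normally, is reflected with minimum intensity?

219 nm

At the upper boundary (n = 1.55 to n = 1.38) the reflected ray undergoes no phase shift.
At the lower boundary (n = 1.38 to n = 1.5) the reflected ray undergoes a half-wave phase shift.
The two reflections differ by half a wavelength.
With one net inversion, destructive interference in reflection requires 2 n t = m λ.
Minimum nonzero at m = 1: t = λ / (2 n) = 604 / (2 × 1.38) = 219 nm.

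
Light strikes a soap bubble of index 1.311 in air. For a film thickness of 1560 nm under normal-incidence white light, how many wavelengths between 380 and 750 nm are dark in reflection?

Top surface (1.0 → 1.311): reflection off a higher-index medium gives a half-wave phase shift.
Bottom surface (1.311 → 1.0): reflection off a lower-index medium gives no phase shift.
Net: one phase inversion between the two reflected rays.
With one net inversion, destructive interference in reflection requires 2 n t = m λ.
λ = 2 n t / m = 4090 / m nm.
m=5: 818 nm (IR); m=6: 682 nm (visible); m=7: 584 nm (visible); m=8: 511 nm (visible); m=9: 454 nm (visible); m=10: 409 nm (visible); m=11: 372 nm (UV).

5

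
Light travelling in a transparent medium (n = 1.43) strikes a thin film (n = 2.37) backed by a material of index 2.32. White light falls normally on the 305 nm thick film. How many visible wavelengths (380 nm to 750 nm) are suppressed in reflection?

2

Ray reflecting at the top interface goes from n = 1.43 toward n = 2.37: a half-wave phase shift.
At the lower boundary (n = 2.37 to n = 2.32) the reflected ray undergoes no phase shift.
The two reflections differ by half a wavelength.
With one net inversion, destructive interference in reflection requires 2 n t = m λ.
λ = 2 n t / m = 1446 / m nm.
m=1: 1446 nm (IR); m=2: 723 nm (visible); m=3: 482 nm (visible); m=4: 361 nm (UV).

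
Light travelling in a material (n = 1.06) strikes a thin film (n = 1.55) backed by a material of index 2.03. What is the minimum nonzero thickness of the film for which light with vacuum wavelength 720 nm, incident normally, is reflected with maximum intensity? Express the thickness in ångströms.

2323 Å

Top surface (1.06 → 1.55): reflection off a higher-index medium gives a half-wave phase shift.
Ray reflecting at the bottom interface goes from n = 1.55 toward n = 2.03: a half-wave phase shift.
Net: no relative phase inversion (both shifts match).
With no net inversion, constructive interference in reflection requires 2 n t = m λ.
Minimum nonzero at m = 1: t = λ / (2 n) = 720 / (2 × 1.55) = 232 nm.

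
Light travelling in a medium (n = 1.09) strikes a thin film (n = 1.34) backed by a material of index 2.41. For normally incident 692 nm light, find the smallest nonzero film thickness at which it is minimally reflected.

At the upper boundary (n = 1.09 to n = 1.34) the reflected ray undergoes a half-wave phase shift.
At the lower boundary (n = 1.34 to n = 2.41) the reflected ray undergoes a half-wave phase shift.
Zero or two π shifts → no net half-wave offset.
For minimum reflection here: 2 n t = (m + ½) λ.
Minimum at m = 0: t = λ / (4 n) = 692 / (4 × 1.34) = 129 nm.

129 nm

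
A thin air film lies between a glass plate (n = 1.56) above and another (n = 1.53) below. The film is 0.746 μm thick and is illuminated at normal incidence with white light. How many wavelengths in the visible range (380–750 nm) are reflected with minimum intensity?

At the upper boundary (n = 1.56 to n = 1.0) the reflected ray undergoes no phase shift.
Ray reflecting at the bottom interface goes from n = 1.0 toward n = 1.53: a half-wave phase shift.
Exactly one π shift → a net half-wave offset.
With one net inversion, destructive interference in reflection requires 2 n t = m λ.
λ = 2 n t / m = 1492 / m nm.
m=1: 1492 nm (IR); m=2: 746 nm (visible); m=3: 497 nm (visible); m=4: 373 nm (UV).

2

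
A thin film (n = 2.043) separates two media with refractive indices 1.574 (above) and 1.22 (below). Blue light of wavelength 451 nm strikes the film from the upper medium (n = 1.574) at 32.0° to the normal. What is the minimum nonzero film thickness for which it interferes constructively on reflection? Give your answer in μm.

0.0605 μm

Top surface (1.574 → 2.043): reflection off a higher-index medium gives a half-wave phase shift.
Ray reflecting at the bottom interface goes from n = 2.043 toward n = 1.22: no phase shift.
Exactly one π shift → a net half-wave offset.
So the condition for constructive reflection is 2 n t cos θ_r = (m + ½) λ.
Snell's law: 1.574 sin 32.0° = 2.043 sin θ_r → sin θ_r = 0.408, cos θ_r = 0.913.
Minimum at m = 0: t = λ / (4 n cos θ_r) = 451 / (4 × 2.043 × 0.913) = 60.5 nm.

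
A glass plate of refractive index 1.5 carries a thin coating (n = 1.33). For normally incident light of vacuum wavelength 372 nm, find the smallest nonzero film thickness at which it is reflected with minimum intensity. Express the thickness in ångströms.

699 Å

Top surface (1.0 → 1.33): reflection off a higher-index medium gives a half-wave phase shift.
At the lower boundary (n = 1.33 to n = 1.5) the reflected ray undergoes a half-wave phase shift.
Net: no relative phase inversion (both shifts match).
So the condition for destructive reflection is 2 n t = (m + ½) λ.
Minimum at m = 0: t = λ / (4 n) = 372 / (4 × 1.33) = 69.9 nm.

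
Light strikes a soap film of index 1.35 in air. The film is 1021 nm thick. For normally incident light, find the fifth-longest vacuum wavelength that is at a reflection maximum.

Top surface (1.0 → 1.35): reflection off a higher-index medium gives a half-wave phase shift.
Bottom surface (1.35 → 1.0): reflection off a lower-index medium gives no phase shift.
The two reflections differ by half a wavelength.
So the condition for constructive reflection is 2 n t = (m + ½) λ.
λ = 2 n t / (m + ½). The fifth-longest wavelength is m = 4: λ = 2 × 1.35 × 1021 / 4.50 = 613 nm.

613 nm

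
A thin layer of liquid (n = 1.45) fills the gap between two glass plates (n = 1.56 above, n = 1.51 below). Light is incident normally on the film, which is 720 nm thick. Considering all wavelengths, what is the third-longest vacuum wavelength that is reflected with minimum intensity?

At the upper boundary (n = 1.56 to n = 1.45) the reflected ray undergoes no phase shift.
Bottom surface (1.45 → 1.51): reflection off a higher-index medium gives a half-wave phase shift.
Exactly one π shift → a net half-wave offset.
So the condition for destructive reflection is 2 n t = m λ.
λ = 2 n t / m. The third-longest wavelength is m = 3: λ = 2 × 1.45 × 720 / 3.00 = 696 nm.

696 nm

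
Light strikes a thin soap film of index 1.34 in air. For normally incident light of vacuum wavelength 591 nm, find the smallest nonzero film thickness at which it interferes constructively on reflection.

110 nm

Ray reflecting at the top interface goes from n = 1.0 toward n = 1.34: a half-wave phase shift.
At the lower boundary (n = 1.34 to n = 1.0) the reflected ray undergoes no phase shift.
The two reflections differ by half a wavelength.
For maximum reflection here: 2 n t = (m + ½) λ.
Minimum at m = 0: t = λ / (4 n) = 591 / (4 × 1.34) = 110 nm.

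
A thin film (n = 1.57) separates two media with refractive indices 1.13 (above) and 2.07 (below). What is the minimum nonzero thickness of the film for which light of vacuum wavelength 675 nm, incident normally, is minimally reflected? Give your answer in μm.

At the upper boundary (n = 1.13 to n = 1.57) the reflected ray undergoes a half-wave phase shift.
Ray reflecting at the bottom interface goes from n = 1.57 toward n = 2.07: a half-wave phase shift.
The two reflections carry the same phase change, so no net offset.
For weak reflection here: 2 n t = (m + ½) λ.
Minimum at m = 0: t = λ / (4 n) = 675 / (4 × 1.57) = 107 nm.

0.107 μm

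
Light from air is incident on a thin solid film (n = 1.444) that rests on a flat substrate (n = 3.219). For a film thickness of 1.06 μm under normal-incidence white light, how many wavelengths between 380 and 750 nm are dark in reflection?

Ray reflecting at the top interface goes from n = 1.0 toward n = 1.444: a half-wave phase shift.
At the lower boundary (n = 1.444 to n = 3.219) the reflected ray undergoes a half-wave phase shift.
The two reflections carry the same phase change, so no net offset.
For minimum reflection here: 2 n t = (m + ½) λ.
λ = 2 n t / (m + ½) = 3061 / (m + ½) nm.
m=3: 875 nm (IR); m=4: 680 nm (visible); m=5: 557 nm (visible); m=6: 471 nm (visible); m=7: 408 nm (visible); m=8: 360 nm (UV).

4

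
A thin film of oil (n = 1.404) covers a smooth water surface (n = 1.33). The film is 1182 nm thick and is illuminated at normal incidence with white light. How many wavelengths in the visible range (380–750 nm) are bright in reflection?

At the upper boundary (n = 1.0 to n = 1.404) the reflected ray undergoes a half-wave phase shift.
Bottom surface (1.404 → 1.33): reflection off a lower-index medium gives no phase shift.
Exactly one π shift → a net half-wave offset.
So the condition for constructive reflection is 2 n t = (m + ½) λ.
λ = 2 n t / (m + ½) = 3319 / (m + ½) nm.
m=3: 948 nm (IR); m=4: 738 nm (visible); m=5: 603 nm (visible); m=6: 511 nm (visible); m=7: 443 nm (visible); m=8: 390 nm (visible); m=9: 349 nm (UV).

5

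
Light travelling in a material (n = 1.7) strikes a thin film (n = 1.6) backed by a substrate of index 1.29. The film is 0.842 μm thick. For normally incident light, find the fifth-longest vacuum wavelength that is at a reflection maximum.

539 nm

Top surface (1.7 → 1.6): reflection off a lower-index medium gives no phase shift.
At the lower boundary (n = 1.6 to n = 1.29) the reflected ray undergoes no phase shift.
Net: no relative phase inversion (both shifts match).
With no net inversion, constructive interference in reflection requires 2 n t = m λ.
λ = 2 n t / m. The fifth-longest wavelength is m = 5: λ = 2 × 1.6 × 842 / 5.00 = 539 nm.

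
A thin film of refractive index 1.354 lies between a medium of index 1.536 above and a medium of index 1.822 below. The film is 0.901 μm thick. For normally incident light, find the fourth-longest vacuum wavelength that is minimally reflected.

610 nm

At the upper boundary (n = 1.536 to n = 1.354) the reflected ray undergoes no phase shift.
At the lower boundary (n = 1.354 to n = 1.822) the reflected ray undergoes a half-wave phase shift.
The two reflections differ by half a wavelength.
With one net inversion, destructive interference in reflection requires 2 n t = m λ.
λ = 2 n t / m. The fourth-longest wavelength is m = 4: λ = 2 × 1.354 × 901 / 4.00 = 610 nm.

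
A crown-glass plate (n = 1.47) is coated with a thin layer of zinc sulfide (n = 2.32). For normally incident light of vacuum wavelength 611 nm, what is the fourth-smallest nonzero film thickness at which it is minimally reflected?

527 nm

Ray reflecting at the top interface goes from n = 1.0 toward n = 2.32: a half-wave phase shift.
Ray reflecting at the bottom interface goes from n = 2.32 toward n = 1.47: no phase shift.
Exactly one π shift → a net half-wave offset.
So the condition for destructive reflection is 2 n t = m λ.
The fourth-smallest nonzero thickness corresponds to m = 4: t = m λ / (2 n) = 4.00 × 611 / (2 × 2.32) = 527 nm.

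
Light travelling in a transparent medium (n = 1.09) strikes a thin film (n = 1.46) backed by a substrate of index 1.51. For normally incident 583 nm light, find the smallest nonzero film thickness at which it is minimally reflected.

Ray reflecting at the top interface goes from n = 1.09 toward n = 1.46: a half-wave phase shift.
Ray reflecting at the bottom interface goes from n = 1.46 toward n = 1.51: a half-wave phase shift.
Zero or two π shifts → no net half-wave offset.
For dark reflection here: 2 n t = (m + ½) λ.
Minimum at m = 0: t = λ / (4 n) = 583 / (4 × 1.46) = 99.8 nm.

99.8 nm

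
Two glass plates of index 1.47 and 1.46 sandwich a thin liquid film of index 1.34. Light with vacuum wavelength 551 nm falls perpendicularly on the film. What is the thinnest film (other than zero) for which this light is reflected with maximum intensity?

103 nm

Ray reflecting at the top interface goes from n = 1.47 toward n = 1.34: no phase shift.
Bottom surface (1.34 → 1.46): reflection off a higher-index medium gives a half-wave phase shift.
Exactly one π shift → a net half-wave offset.
For strong reflection here: 2 n t = (m + ½) λ.
Minimum at m = 0: t = λ / (4 n) = 551 / (4 × 1.34) = 103 nm.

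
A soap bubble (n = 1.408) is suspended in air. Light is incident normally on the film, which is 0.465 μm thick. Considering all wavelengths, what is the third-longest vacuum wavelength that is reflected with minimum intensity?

436 nm

Top surface (1.0 → 1.408): reflection off a higher-index medium gives a half-wave phase shift.
Ray reflecting at the bottom interface goes from n = 1.408 toward n = 1.0: no phase shift.
Net: one phase inversion between the two reflected rays.
For dark reflection here: 2 n t = m λ.
λ = 2 n t / m. The third-longest wavelength is m = 3: λ = 2 × 1.408 × 465 / 3.00 = 436 nm.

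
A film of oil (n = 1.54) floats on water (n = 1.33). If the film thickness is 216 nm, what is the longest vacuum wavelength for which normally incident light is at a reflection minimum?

665 nm

At the upper boundary (n = 1.0 to n = 1.54) the reflected ray undergoes a half-wave phase shift.
At the lower boundary (n = 1.54 to n = 1.33) the reflected ray undergoes no phase shift.
Net: one phase inversion between the two reflected rays.
For dark reflection here: 2 n t = m λ.
λ = 2 n t / m. The longest wavelength is m = 1: λ = 2 × 1.54 × 216 / 1.00 = 665 nm.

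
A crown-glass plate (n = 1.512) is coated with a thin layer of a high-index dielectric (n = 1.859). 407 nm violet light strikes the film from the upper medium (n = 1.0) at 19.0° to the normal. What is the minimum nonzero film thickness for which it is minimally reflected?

At the upper boundary (n = 1.0 to n = 1.859) the reflected ray undergoes a half-wave phase shift.
Ray reflecting at the bottom interface goes from n = 1.859 toward n = 1.512: no phase shift.
Exactly one π shift → a net half-wave offset.
So the condition for destructive reflection is 2 n t cos θ_r = m λ.
Snell's law: 1.0 sin 19.0° = 1.859 sin θ_r → sin θ_r = 0.175, cos θ_r = 0.985.
Minimum nonzero at m = 1: t = λ / (2 n cos θ_r) = 407 / (2 × 1.859 × 0.985) = 111 nm.

111 nm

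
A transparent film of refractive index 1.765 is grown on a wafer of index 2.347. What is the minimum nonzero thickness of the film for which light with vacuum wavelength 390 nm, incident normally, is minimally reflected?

Ray reflecting at the top interface goes from n = 1.0 toward n = 1.765: a half-wave phase shift.
Bottom surface (1.765 → 2.347): reflection off a higher-index medium gives a half-wave phase shift.
The two reflections carry the same phase change, so no net offset.
For dark reflection here: 2 n t = (m + ½) λ.
Minimum at m = 0: t = λ / (4 n) = 390 / (4 × 1.765) = 55.2 nm.

55.2 nm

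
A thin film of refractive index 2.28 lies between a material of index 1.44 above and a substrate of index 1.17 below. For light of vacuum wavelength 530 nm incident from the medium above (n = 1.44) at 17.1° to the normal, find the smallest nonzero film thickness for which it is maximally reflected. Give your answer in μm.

Top surface (1.44 → 2.28): reflection off a higher-index medium gives a half-wave phase shift.
Ray reflecting at the bottom interface goes from n = 2.28 toward n = 1.17: no phase shift.
The two reflections differ by half a wavelength.
So the condition for constructive reflection is 2 n t cos θ_r = (m + ½) λ.
Snell's law: 1.44 sin 17.1° = 2.28 sin θ_r → sin θ_r = 0.186, cos θ_r = 0.983.
Minimum at m = 0: t = λ / (4 n cos θ_r) = 530 / (4 × 2.28 × 0.983) = 59.1 nm.

0.0591 μm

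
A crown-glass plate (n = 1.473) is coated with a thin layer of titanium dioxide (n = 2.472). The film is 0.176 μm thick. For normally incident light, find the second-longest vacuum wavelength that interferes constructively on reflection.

At the upper boundary (n = 1.0 to n = 2.472) the reflected ray undergoes a half-wave phase shift.
At the lower boundary (n = 2.472 to n = 1.473) the reflected ray undergoes no phase shift.
The two reflections differ by half a wavelength.
For strong reflection here: 2 n t = (m + ½) λ.
λ = 2 n t / (m + ½). The second-longest wavelength is m = 1: λ = 2 × 2.472 × 176 / 1.50 = 580 nm.

580 nm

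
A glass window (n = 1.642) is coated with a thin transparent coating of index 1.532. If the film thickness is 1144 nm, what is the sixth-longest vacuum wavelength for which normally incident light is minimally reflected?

637 nm

At the upper boundary (n = 1.0 to n = 1.532) the reflected ray undergoes a half-wave phase shift.
At the lower boundary (n = 1.532 to n = 1.642) the reflected ray undergoes a half-wave phase shift.
The two reflections carry the same phase change, so no net offset.
For weak reflection here: 2 n t = (m + ½) λ.
λ = 2 n t / (m + ½). The sixth-longest wavelength is m = 5: λ = 2 × 1.532 × 1144 / 5.50 = 637 nm.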